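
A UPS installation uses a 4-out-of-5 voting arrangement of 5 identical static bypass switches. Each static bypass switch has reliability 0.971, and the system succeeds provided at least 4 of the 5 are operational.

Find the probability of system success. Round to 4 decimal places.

R = Σ_{i=4}^{5} C(5,i) p^i (1−p)^{5−i} with p = 0.971
C(5,4)·0.971^4·0.029^1 = 0.128898
C(5,5)·0.971^5·0.029^0 = 0.863170
Sum = 0.9921

0.9921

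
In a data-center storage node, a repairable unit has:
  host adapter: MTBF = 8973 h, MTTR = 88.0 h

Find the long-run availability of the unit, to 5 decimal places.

A(host adapter) = MTBF/(MTBF+MTTR) = 8973/(8973+88.0) = 0.99029

0.99029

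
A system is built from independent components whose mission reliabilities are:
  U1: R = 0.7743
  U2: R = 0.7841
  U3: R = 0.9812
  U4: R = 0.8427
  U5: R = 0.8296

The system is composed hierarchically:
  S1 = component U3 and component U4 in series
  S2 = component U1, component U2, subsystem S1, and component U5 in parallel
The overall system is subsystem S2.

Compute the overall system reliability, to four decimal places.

0.9986

Series (U3 and U4): 0.981200 × 0.842700 = 0.826857
Parallel (U1, U2, [0.826857], and U5): 1 − (1 − 0.774300)(1 − 0.784100)(1 − 0.826857)(1 − 0.829600) = 0.9986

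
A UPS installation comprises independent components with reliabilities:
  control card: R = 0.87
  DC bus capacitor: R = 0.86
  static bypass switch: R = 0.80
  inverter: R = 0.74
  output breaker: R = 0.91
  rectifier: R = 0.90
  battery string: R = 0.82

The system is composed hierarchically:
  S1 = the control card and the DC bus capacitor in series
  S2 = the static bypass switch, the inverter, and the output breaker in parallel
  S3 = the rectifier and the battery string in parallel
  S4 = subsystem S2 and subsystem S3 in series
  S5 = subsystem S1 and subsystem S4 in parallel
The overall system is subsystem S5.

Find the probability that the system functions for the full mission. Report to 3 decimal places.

Series (control card and DC bus capacitor): 0.87000 × 0.86000 = 0.74820
Parallel (static bypass switch, inverter, and output breaker): 1 − (1 − 0.80000)(1 − 0.74000)(1 − 0.91000) = 0.99532
Parallel (rectifier and battery string): 1 − (1 − 0.90000)(1 − 0.82000) = 0.98200
Series ([0.99532] and [0.98200]): 0.99532 × 0.98200 = 0.97740
Parallel ([0.74820] and [0.97740]): 1 − (1 − 0.74820)(1 − 0.97740) = 0.994

0.994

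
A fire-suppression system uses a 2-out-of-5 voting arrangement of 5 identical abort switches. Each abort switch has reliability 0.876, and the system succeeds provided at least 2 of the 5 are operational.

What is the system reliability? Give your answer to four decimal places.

R = Σ_{i=2}^{5} C(5,i) p^i (1−p)^{5−i} with p = 0.876
C(5,2)·0.876^2·0.124^3 = 0.014631
C(5,3)·0.876^3·0.124^2 = 0.103361
C(5,4)·0.876^4·0.124^1 = 0.365097
C(5,5)·0.876^5·0.124^0 = 0.515847
Sum = 0.9989

0.9989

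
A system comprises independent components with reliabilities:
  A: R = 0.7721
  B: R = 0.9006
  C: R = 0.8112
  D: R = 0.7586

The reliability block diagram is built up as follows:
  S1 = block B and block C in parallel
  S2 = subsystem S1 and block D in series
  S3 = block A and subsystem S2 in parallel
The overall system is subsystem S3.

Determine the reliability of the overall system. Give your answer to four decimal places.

Parallel (B and C): 1 − (1 − 0.900600)(1 − 0.811200) = 0.981233
Series ([0.981233] and D): 0.981233 × 0.758600 = 0.744363
Parallel (A and [0.744363]): 1 − (1 − 0.772100)(1 − 0.744363) = 0.9417

0.9417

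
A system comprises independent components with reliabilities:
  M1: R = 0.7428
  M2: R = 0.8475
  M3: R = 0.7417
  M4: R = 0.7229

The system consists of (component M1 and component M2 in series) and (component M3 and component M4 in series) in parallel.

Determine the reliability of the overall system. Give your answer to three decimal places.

0.828

Series (M1 and M2): 0.74280 × 0.84750 = 0.62952
Series (M3 and M4): 0.74170 × 0.72290 = 0.53617
Parallel ([0.62952] and [0.53617]): 1 − (1 − 0.62952)(1 − 0.53617) = 0.828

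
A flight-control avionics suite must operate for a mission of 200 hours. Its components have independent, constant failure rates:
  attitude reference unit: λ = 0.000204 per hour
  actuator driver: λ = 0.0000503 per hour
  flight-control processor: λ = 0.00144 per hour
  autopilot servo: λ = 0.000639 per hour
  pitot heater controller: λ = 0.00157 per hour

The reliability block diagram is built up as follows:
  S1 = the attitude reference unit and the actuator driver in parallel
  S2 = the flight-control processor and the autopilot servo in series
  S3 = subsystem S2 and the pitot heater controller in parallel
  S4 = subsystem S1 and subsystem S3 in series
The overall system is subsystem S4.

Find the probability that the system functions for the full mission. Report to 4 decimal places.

0.9080

R(attitude reference unit) = exp(−0.000204 × 200) = 0.960021
R(actuator driver) = exp(−0.0000503 × 200) = 0.989990
R(flight-control processor) = exp(−0.00144 × 200) = 0.749762
R(autopilot servo) = exp(−0.000639 × 200) = 0.880029
R(pitot heater controller) = exp(−0.00157 × 200) = 0.730519
Parallel (attitude reference unit and actuator driver): 1 − (1 − 0.960021)(1 − 0.989990) = 0.999600
Series (flight-control processor and autopilot servo): 0.749762 × 0.880029 = 0.659812
Parallel ([0.659812] and pitot heater controller): 1 − (1 − 0.659812)(1 − 0.730519) = 0.908326
Series ([0.999600] and [0.908326]): 0.999600 × 0.908326 = 0.9080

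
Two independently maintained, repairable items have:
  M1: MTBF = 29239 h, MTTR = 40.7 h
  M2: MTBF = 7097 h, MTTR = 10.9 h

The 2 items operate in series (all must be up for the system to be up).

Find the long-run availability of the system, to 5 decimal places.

A(M1) = MTBF/(MTBF+MTTR) = 29239/(29239+40.7) = 0.998610
A(M2) = MTBF/(MTBF+MTTR) = 7097/(7097+10.9) = 0.998466
Series availability: 0.998610 × 0.998466 = 0.99708

0.99708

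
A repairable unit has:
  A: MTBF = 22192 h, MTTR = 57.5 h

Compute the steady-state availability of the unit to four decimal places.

A(A) = MTBF/(MTBF+MTTR) = 22192/(22192+57.5) = 0.9974

0.9974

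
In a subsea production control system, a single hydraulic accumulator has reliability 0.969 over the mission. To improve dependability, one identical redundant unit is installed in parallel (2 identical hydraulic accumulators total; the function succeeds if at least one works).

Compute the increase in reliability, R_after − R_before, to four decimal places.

R_before = 0.969
R_after = 1 − (1 − 0.969)^2 = 0.9990
ΔR = 0.9990 − 0.969 = 0.0300

0.0300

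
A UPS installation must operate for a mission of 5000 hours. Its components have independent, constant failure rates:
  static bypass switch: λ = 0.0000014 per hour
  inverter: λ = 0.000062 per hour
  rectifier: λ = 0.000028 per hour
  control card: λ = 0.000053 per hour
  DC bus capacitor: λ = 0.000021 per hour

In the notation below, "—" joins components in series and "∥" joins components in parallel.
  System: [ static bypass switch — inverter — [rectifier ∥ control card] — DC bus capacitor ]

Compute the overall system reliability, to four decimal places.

0.6358

R(static bypass switch) = exp(−0.0000014 × 5000) = 0.993024
R(inverter) = exp(−0.000062 × 5000) = 0.733447
R(rectifier) = exp(−0.000028 × 5000) = 0.869358
R(control card) = exp(−0.000053 × 5000) = 0.767206
R(DC bus capacitor) = exp(−0.000021 × 5000) = 0.900325
Parallel (rectifier and control card): 1 − (1 − 0.869358)(1 − 0.767206) = 0.969587
Series (static bypass switch, inverter, [0.969587], and DC bus capacitor): 0.993024 × 0.733447 × 0.969587 × 0.900325 = 0.6358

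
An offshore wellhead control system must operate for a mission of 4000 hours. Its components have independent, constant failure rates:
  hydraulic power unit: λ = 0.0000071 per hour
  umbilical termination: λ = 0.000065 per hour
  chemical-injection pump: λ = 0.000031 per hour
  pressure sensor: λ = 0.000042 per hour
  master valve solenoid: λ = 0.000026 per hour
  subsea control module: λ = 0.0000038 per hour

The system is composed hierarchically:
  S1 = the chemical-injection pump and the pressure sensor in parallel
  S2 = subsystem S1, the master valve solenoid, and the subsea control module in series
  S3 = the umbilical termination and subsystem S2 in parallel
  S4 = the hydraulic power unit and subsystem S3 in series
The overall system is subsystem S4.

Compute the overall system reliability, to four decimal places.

0.9434

R(hydraulic power unit) = exp(−0.0000071 × 4000) = 0.971999
R(umbilical termination) = exp(−0.000065 × 4000) = 0.771052
R(chemical-injection pump) = exp(−0.000031 × 4000) = 0.883380
R(pressure sensor) = exp(−0.000042 × 4000) = 0.845354
R(master valve solenoid) = exp(−0.000026 × 4000) = 0.901225
R(subsea control module) = exp(−0.0000038 × 4000) = 0.984915
Parallel (chemical-injection pump and pressure sensor): 1 − (1 − 0.883380)(1 − 0.845354) = 0.981965
Series ([0.981965], master valve solenoid, and subsea control module): 0.981965 × 0.901225 × 0.984915 = 0.871622
Parallel (umbilical termination and [0.871622]): 1 − (1 − 0.771052)(1 − 0.871622) = 0.970608
Series (hydraulic power unit and [0.970608]): 0.971999 × 0.970608 = 0.9434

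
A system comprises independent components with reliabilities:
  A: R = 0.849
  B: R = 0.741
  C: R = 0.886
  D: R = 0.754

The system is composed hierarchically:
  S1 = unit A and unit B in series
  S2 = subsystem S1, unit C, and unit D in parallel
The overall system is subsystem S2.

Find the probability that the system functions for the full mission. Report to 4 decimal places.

0.9896

Series (A and B): 0.849000 × 0.741000 = 0.629109
Parallel ([0.629109], C, and D): 1 − (1 − 0.629109)(1 − 0.886000)(1 − 0.754000) = 0.9896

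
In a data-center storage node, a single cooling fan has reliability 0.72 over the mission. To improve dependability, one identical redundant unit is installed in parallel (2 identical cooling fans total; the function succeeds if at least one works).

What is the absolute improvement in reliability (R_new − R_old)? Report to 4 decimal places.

0.2016

R_before = 0.72
R_after = 1 − (1 − 0.72)^2 = 0.9216
ΔR = 0.9216 − 0.72 = 0.2016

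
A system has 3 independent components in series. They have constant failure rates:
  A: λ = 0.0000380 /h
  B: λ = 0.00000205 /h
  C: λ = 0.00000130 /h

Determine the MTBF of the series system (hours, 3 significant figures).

Series of exponential components: λ_sys = Σ λ_i
λ_sys = 0.0000380 + 0.00000205 + 0.00000130 = 4.1350e-05 /h
MTBF = 1 / λ_sys = 24200 h

24200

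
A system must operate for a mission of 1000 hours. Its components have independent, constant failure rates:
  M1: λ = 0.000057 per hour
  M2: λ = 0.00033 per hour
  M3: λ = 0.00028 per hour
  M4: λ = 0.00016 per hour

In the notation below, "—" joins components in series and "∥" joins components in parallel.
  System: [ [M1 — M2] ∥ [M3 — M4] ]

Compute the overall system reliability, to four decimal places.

R(M1) = exp(−0.000057 × 1000) = 0.944594
R(M2) = exp(−0.00033 × 1000) = 0.718924
R(M3) = exp(−0.00028 × 1000) = 0.755784
R(M4) = exp(−0.00016 × 1000) = 0.852144
Series (M1 and M2): 0.944594 × 0.718924 = 0.679091
Series (M3 and M4): 0.755784 × 0.852144 = 0.644037
Parallel ([0.679091] and [0.644037]): 1 − (1 − 0.679091)(1 − 0.644037) = 0.8858

0.8858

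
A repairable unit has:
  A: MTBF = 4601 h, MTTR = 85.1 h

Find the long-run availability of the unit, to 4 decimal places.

0.9818

A(A) = MTBF/(MTBF+MTTR) = 4601/(4601+85.1) = 0.9818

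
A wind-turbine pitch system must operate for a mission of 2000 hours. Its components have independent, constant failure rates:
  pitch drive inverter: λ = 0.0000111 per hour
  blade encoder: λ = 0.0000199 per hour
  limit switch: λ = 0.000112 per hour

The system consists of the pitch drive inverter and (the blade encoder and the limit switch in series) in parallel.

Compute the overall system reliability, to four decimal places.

0.9949

R(pitch drive inverter) = exp(−0.0000111 × 2000) = 0.978045
R(blade encoder) = exp(−0.0000199 × 2000) = 0.960982
R(limit switch) = exp(−0.000112 × 2000) = 0.799315
Series (blade encoder and limit switch): 0.960982 × 0.799315 = 0.768127
Parallel (pitch drive inverter and [0.768127]): 1 − (1 − 0.978045)(1 − 0.768127) = 0.9949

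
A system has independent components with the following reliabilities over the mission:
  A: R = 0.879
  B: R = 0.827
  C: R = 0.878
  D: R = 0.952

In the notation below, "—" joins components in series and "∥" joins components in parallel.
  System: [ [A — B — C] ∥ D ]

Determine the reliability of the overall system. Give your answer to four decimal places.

Series (A, B, and C): 0.879000 × 0.827000 × 0.878000 = 0.638247
Parallel ([0.638247] and D): 1 − (1 − 0.638247)(1 − 0.952000) = 0.9826

0.9826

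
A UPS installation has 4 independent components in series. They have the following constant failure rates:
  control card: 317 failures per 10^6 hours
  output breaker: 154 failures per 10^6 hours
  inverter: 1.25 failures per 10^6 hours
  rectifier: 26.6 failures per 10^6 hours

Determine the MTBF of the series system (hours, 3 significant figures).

Series of exponential components: λ_sys = Σ λ_i
λ_sys = 0.000317 + 0.000154 + 0.00000125 + 0.0000266 = 4.9885e-04 /h
MTBF = 1 / λ_sys = 2000 h

2000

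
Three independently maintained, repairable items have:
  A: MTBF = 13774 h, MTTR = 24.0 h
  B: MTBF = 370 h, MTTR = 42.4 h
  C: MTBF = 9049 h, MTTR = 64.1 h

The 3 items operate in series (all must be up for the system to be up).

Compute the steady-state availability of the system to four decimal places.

0.8893

A(A) = MTBF/(MTBF+MTTR) = 13774/(13774+24.0) = 0.998261
A(B) = MTBF/(MTBF+MTTR) = 370/(370+42.4) = 0.897187
A(C) = MTBF/(MTBF+MTTR) = 9049/(9049+64.1) = 0.992966
Series availability: 0.998261 × 0.897187 × 0.992966 = 0.8893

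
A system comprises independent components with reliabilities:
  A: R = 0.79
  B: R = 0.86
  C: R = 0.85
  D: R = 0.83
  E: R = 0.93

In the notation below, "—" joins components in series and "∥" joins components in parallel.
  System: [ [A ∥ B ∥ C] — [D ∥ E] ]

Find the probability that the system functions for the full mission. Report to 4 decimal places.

0.9837

Parallel (A, B, and C): 1 − (1 − 0.790000)(1 − 0.860000)(1 − 0.850000) = 0.995590
Parallel (D and E): 1 − (1 − 0.830000)(1 − 0.930000) = 0.988100
Series ([0.995590] and [0.988100]): 0.995590 × 0.988100 = 0.9837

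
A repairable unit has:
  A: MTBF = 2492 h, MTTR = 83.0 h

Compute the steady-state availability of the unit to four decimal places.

0.9678

A(A) = MTBF/(MTBF+MTTR) = 2492/(2492+83.0) = 0.9678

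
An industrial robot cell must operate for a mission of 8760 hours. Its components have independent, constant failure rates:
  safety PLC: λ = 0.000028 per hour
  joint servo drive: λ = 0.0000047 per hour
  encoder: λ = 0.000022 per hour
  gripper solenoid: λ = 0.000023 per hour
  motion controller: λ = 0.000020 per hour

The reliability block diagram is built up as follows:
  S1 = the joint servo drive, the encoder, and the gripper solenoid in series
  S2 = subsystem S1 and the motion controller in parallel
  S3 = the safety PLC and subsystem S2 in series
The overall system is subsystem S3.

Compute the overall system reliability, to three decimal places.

R(safety PLC) = exp(−0.000028 × 8760) = 0.78249
R(joint servo drive) = exp(−0.0000047 × 8760) = 0.95966
R(encoder) = exp(−0.000022 × 8760) = 0.82471
R(gripper solenoid) = exp(−0.000023 × 8760) = 0.81752
R(motion controller) = exp(−0.000020 × 8760) = 0.83929
Series (joint servo drive, encoder, and gripper solenoid): 0.95966 × 0.82471 × 0.81752 = 0.64702
Parallel ([0.64702] and motion controller): 1 − (1 − 0.64702)(1 − 0.83929) = 0.94327
Series (safety PLC and [0.94327]): 0.78249 × 0.94327 = 0.738

0.738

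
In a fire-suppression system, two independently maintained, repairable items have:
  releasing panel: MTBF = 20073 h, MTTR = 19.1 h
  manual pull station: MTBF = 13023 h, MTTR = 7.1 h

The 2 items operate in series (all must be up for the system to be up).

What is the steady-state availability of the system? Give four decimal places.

A(releasing panel) = MTBF/(MTBF+MTTR) = 20073/(20073+19.1) = 0.999049
A(manual pull station) = MTBF/(MTBF+MTTR) = 13023/(13023+7.1) = 0.999455
Series availability: 0.999049 × 0.999455 = 0.9985

0.9985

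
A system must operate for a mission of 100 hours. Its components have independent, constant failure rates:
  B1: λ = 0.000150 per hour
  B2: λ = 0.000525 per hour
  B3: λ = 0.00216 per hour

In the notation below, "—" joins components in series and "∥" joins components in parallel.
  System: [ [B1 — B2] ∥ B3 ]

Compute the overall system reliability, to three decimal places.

0.987

R(B1) = exp(−0.000150 × 100) = 0.98511
R(B2) = exp(−0.000525 × 100) = 0.94885
R(B3) = exp(−0.00216 × 100) = 0.80574
Series (B1 and B2): 0.98511 × 0.94885 = 0.93472
Parallel ([0.93472] and B3): 1 − (1 − 0.93472)(1 − 0.80574) = 0.987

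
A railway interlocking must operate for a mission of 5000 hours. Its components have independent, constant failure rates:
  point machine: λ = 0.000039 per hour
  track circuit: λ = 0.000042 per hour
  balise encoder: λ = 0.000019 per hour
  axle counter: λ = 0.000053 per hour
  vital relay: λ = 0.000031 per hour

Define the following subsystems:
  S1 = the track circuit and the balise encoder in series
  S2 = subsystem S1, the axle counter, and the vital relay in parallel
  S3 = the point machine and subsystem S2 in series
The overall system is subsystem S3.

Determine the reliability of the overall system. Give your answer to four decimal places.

R(point machine) = exp(−0.000039 × 5000) = 0.822835
R(track circuit) = exp(−0.000042 × 5000) = 0.810584
R(balise encoder) = exp(−0.000019 × 5000) = 0.909373
R(axle counter) = exp(−0.000053 × 5000) = 0.767206
R(vital relay) = exp(−0.000031 × 5000) = 0.856415
Series (track circuit and balise encoder): 0.810584 × 0.909373 = 0.737123
Parallel ([0.737123], axle counter, and vital relay): 1 − (1 − 0.737123)(1 − 0.767206)(1 − 0.856415) = 0.991213
Series (point machine and [0.991213]): 0.822835 × 0.991213 = 0.8156

0.8156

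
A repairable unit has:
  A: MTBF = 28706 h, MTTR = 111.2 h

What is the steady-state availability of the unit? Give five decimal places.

A(A) = MTBF/(MTBF+MTTR) = 28706/(28706+111.2) = 0.99614

0.99614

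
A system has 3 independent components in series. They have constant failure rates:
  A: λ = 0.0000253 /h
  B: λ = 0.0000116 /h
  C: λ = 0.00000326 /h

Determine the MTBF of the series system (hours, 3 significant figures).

24900

Series of exponential components: λ_sys = Σ λ_i
λ_sys = 0.0000253 + 0.0000116 + 0.00000326 = 4.0160e-05 /h
MTBF = 1 / λ_sys = 24900 h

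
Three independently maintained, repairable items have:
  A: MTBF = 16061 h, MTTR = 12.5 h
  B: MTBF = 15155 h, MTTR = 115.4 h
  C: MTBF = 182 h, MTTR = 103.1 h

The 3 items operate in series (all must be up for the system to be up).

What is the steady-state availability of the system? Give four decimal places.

0.6331

A(A) = MTBF/(MTBF+MTTR) = 16061/(16061+12.5) = 0.999222
A(B) = MTBF/(MTBF+MTTR) = 15155/(15155+115.4) = 0.992443
A(C) = MTBF/(MTBF+MTTR) = 182/(182+103.1) = 0.638373
Series availability: 0.999222 × 0.992443 × 0.638373 = 0.6331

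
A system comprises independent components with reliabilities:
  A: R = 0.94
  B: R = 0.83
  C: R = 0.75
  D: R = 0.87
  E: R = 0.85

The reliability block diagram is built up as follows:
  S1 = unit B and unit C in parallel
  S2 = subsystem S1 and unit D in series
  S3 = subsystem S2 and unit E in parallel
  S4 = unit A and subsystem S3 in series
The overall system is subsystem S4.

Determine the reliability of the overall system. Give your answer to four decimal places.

Parallel (B and C): 1 − (1 − 0.830000)(1 − 0.750000) = 0.957500
Series ([0.957500] and D): 0.957500 × 0.870000 = 0.833025
Parallel ([0.833025] and E): 1 − (1 − 0.833025)(1 − 0.850000) = 0.974954
Series (A and [0.974954]): 0.940000 × 0.974954 = 0.9165

0.9165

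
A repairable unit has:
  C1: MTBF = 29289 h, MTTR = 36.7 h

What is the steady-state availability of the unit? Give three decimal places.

A(C1) = MTBF/(MTBF+MTTR) = 29289/(29289+36.7) = 0.999

0.999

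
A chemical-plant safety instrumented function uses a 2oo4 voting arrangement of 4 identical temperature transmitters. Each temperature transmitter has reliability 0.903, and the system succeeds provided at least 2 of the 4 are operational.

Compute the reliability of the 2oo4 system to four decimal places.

0.9966

R = Σ_{i=2}^{4} C(4,i) p^i (1−p)^{4−i} with p = 0.903
C(4,2)·0.903^2·0.097^2 = 0.046033
C(4,3)·0.903^3·0.097^1 = 0.285690
C(4,4)·0.903^4·0.097^0 = 0.664892
Sum = 0.9966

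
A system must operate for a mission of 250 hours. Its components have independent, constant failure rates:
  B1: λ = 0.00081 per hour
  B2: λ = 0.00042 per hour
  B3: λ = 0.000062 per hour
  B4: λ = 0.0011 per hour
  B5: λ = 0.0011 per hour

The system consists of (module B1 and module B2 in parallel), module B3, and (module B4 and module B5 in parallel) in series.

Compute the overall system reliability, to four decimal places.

R(B1) = exp(−0.00081 × 250) = 0.816686
R(B2) = exp(−0.00042 × 250) = 0.900325
R(B3) = exp(−0.000062 × 250) = 0.984620
R(B4) = exp(−0.0011 × 250) = 0.759572
R(B5) = exp(−0.0011 × 250) = 0.759572
Parallel (B1 and B2): 1 − (1 − 0.816686)(1 − 0.900325) = 0.981728
Parallel (B4 and B5): 1 − (1 − 0.759572)(1 − 0.759572) = 0.942194
Series ([0.981728], B3, and [0.942194]): 0.981728 × 0.984620 × 0.942194 = 0.9108

0.9108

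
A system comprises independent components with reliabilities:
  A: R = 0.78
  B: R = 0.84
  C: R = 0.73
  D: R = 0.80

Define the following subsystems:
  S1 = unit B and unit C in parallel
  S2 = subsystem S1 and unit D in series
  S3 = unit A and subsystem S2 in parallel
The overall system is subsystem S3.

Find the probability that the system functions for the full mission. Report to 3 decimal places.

Parallel (B and C): 1 − (1 − 0.84000)(1 − 0.73000) = 0.95680
Series ([0.95680] and D): 0.95680 × 0.80000 = 0.76544
Parallel (A and [0.76544]): 1 − (1 − 0.78000)(1 − 0.76544) = 0.948

0.948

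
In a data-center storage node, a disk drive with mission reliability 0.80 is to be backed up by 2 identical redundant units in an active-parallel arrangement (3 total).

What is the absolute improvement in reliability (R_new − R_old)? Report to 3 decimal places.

R_before = 0.80
R_after = 1 − (1 − 0.80)^3 = 0.992
ΔR = 0.992 − 0.80 = 0.192

0.192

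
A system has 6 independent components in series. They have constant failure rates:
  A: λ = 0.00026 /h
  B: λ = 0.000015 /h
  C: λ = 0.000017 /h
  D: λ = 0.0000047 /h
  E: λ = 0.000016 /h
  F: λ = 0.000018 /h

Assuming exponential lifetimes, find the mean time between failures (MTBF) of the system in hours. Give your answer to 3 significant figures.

3020

Series of exponential components: λ_sys = Σ λ_i
λ_sys = 0.00026 + 0.000015 + 0.000017 + 0.0000047 + 0.000016 + 0.000018 = 3.3070e-04 /h
MTBF = 1 / λ_sys = 3020 h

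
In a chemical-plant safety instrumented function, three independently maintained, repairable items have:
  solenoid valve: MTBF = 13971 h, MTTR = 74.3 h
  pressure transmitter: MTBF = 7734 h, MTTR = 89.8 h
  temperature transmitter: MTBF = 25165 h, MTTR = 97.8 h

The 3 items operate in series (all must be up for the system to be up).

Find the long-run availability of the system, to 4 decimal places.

A(solenoid valve) = MTBF/(MTBF+MTTR) = 13971/(13971+74.3) = 0.994710
A(pressure transmitter) = MTBF/(MTBF+MTTR) = 7734/(7734+89.8) = 0.988522
A(temperature transmitter) = MTBF/(MTBF+MTTR) = 25165/(25165+97.8) = 0.996129
Series availability: 0.994710 × 0.988522 × 0.996129 = 0.9795

0.9795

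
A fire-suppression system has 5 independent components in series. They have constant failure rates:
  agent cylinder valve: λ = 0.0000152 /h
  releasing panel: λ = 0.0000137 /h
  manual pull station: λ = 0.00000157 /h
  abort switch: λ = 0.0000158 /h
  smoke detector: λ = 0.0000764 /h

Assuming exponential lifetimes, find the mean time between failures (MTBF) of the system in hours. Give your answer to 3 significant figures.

Series of exponential components: λ_sys = Σ λ_i
λ_sys = 0.0000152 + 0.0000137 + 0.00000157 + 0.0000158 + 0.0000764 = 1.2267e-04 /h
MTBF = 1 / λ_sys = 8150 h

8150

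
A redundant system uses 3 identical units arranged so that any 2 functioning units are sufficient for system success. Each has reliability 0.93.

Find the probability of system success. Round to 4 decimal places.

0.9860

R = Σ_{i=2}^{3} C(3,i) p^i (1−p)^{3−i} with p = 0.93
C(3,2)·0.93^2·0.07^1 = 0.181629
C(3,3)·0.93^3·0.07^0 = 0.804357
Sum = 0.9860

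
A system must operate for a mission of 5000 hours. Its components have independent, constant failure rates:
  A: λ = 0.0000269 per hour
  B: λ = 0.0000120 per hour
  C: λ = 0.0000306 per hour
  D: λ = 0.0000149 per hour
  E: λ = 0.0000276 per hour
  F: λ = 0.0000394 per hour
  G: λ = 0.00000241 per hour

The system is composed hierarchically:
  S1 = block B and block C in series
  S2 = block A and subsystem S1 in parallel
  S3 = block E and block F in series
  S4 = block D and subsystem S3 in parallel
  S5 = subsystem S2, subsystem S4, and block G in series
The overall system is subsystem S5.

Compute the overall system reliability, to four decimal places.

0.9445

R(A) = exp(−0.0000269 × 5000) = 0.874153
R(B) = exp(−0.0000120 × 5000) = 0.941765
R(C) = exp(−0.0000306 × 5000) = 0.858130
R(D) = exp(−0.0000149 × 5000) = 0.928207
R(E) = exp(−0.0000276 × 5000) = 0.871099
R(F) = exp(−0.0000394 × 5000) = 0.821191
R(G) = exp(−0.00000241 × 5000) = 0.988022
Series (B and C): 0.941765 × 0.858130 = 0.808157
Parallel (A and [0.808157]): 1 − (1 − 0.874153)(1 − 0.808157) = 0.975857
Series (E and F): 0.871099 × 0.821191 = 0.715339
Parallel (D and [0.715339]): 1 − (1 − 0.928207)(1 − 0.715339) = 0.979563
Series ([0.975857], [0.979563], and G): 0.975857 × 0.979563 × 0.988022 = 0.9445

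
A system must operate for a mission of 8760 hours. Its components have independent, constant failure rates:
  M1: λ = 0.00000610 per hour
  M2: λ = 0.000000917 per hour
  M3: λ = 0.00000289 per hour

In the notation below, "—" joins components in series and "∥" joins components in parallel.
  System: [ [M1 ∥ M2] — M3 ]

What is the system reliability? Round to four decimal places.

R(M1) = exp(−0.00000610 × 8760) = 0.947967
R(M2) = exp(−0.000000917 × 8760) = 0.991999
R(M3) = exp(−0.00000289 × 8760) = 0.975001
Parallel (M1 and M2): 1 − (1 − 0.947967)(1 − 0.991999) = 0.999584
Series ([0.999584] and M3): 0.999584 × 0.975001 = 0.9746

0.9746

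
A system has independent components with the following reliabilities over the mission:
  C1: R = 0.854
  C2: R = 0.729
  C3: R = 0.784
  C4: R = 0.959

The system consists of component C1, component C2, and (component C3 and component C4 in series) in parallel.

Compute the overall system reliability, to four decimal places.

Series (C3 and C4): 0.784000 × 0.959000 = 0.751856
Parallel (C1, C2, and [0.751856]): 1 − (1 − 0.854000)(1 − 0.729000)(1 − 0.751856) = 0.9902

0.9902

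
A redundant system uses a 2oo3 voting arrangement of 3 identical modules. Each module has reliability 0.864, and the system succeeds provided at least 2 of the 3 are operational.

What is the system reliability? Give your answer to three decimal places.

0.950

R = Σ_{i=2}^{3} C(3,i) p^i (1−p)^{3−i} with p = 0.864
C(3,2)·0.864^2·0.136^1 = 0.30457
C(3,3)·0.864^3·0.136^0 = 0.64497
Sum = 0.950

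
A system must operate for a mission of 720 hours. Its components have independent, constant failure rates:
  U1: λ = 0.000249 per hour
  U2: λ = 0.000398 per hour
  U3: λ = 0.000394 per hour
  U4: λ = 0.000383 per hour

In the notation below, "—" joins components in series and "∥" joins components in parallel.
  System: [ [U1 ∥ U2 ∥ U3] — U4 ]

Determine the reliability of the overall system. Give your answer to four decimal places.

R(U1) = exp(−0.000249 × 720) = 0.835872
R(U2) = exp(−0.000398 × 720) = 0.750842
R(U3) = exp(−0.000394 × 720) = 0.753008
R(U4) = exp(−0.000383 × 720) = 0.758995
Parallel (U1, U2, and U3): 1 − (1 − 0.835872)(1 − 0.750842)(1 − 0.753008) = 0.989900
Series ([0.989900] and U4): 0.989900 × 0.758995 = 0.7513

0.7513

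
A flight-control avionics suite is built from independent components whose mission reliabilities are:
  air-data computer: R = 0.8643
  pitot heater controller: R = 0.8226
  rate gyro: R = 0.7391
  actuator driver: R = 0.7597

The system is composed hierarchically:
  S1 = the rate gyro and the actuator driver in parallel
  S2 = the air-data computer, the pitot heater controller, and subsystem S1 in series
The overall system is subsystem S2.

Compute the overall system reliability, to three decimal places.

0.666

Parallel (rate gyro and actuator driver): 1 − (1 − 0.73910)(1 − 0.75970) = 0.93731
Series (air-data computer, pitot heater controller, and [0.93731]): 0.86430 × 0.82260 × 0.93731 = 0.666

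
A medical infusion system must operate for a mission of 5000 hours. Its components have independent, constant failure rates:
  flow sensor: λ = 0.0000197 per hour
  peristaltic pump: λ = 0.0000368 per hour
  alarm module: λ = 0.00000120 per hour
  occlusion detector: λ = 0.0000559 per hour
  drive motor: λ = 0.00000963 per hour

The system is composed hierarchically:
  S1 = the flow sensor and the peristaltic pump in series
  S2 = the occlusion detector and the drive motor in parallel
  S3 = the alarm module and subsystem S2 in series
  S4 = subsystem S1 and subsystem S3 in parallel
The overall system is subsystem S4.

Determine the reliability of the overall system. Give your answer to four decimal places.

0.9957

R(flow sensor) = exp(−0.0000197 × 5000) = 0.906196
R(peristaltic pump) = exp(−0.0000368 × 5000) = 0.831936
R(alarm module) = exp(−0.00000120 × 5000) = 0.994018
R(occlusion detector) = exp(−0.0000559 × 5000) = 0.756162
R(drive motor) = exp(−0.00000963 × 5000) = 0.952991
Series (flow sensor and peristaltic pump): 0.906196 × 0.831936 = 0.753897
Parallel (occlusion detector and drive motor): 1 − (1 − 0.756162)(1 − 0.952991) = 0.988537
Series (alarm module and [0.988537]): 0.994018 × 0.988537 = 0.982624
Parallel ([0.753897] and [0.982624]): 1 − (1 − 0.753897)(1 − 0.982624) = 0.9957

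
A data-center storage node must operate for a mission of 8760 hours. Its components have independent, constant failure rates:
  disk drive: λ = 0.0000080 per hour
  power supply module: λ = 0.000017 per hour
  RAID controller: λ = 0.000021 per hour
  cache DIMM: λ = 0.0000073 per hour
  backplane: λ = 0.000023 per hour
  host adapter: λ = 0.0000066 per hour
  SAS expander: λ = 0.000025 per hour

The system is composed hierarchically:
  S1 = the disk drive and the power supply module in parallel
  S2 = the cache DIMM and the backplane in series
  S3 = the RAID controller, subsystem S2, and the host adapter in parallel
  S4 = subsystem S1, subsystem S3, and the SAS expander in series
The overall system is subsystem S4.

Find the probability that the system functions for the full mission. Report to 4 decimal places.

0.7940

R(disk drive) = exp(−0.0000080 × 8760) = 0.932319
R(power supply module) = exp(−0.000017 × 8760) = 0.861638
R(RAID controller) = exp(−0.000021 × 8760) = 0.831969
R(cache DIMM) = exp(−0.0000073 × 8760) = 0.938054
R(backplane) = exp(−0.000023 × 8760) = 0.817520
R(host adapter) = exp(−0.0000066 × 8760) = 0.943824
R(SAS expander) = exp(−0.000025 × 8760) = 0.803322
Parallel (disk drive and power supply module): 1 − (1 − 0.932319)(1 − 0.861638) = 0.990636
Series (cache DIMM and backplane): 0.938054 × 0.817520 = 0.766878
Parallel (RAID controller, [0.766878], and host adapter): 1 − (1 − 0.831969)(1 − 0.766878)(1 − 0.943824) = 0.997799
Series ([0.990636], [0.997799], and SAS expander): 0.990636 × 0.997799 × 0.803322 = 0.7940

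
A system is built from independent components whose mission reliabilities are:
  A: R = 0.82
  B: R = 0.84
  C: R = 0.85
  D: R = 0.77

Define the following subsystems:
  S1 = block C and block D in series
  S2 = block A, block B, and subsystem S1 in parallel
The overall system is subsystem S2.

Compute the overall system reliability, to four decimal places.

0.9900

Series (C and D): 0.850000 × 0.770000 = 0.654500
Parallel (A, B, and [0.654500]): 1 − (1 − 0.820000)(1 − 0.840000)(1 − 0.654500) = 0.9900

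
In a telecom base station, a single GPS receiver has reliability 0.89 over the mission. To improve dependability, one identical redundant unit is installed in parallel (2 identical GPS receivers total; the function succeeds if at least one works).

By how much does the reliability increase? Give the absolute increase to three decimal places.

R_before = 0.89
R_after = 1 − (1 − 0.89)^2 = 0.988
ΔR = 0.988 − 0.89 = 0.098

0.098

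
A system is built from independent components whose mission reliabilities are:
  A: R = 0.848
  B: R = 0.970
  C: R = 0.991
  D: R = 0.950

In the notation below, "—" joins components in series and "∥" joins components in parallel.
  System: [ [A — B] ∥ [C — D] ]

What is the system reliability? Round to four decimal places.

0.9896

Series (A and B): 0.848000 × 0.970000 = 0.822560
Series (C and D): 0.991000 × 0.950000 = 0.941450
Parallel ([0.822560] and [0.941450]): 1 − (1 − 0.822560)(1 − 0.941450) = 0.9896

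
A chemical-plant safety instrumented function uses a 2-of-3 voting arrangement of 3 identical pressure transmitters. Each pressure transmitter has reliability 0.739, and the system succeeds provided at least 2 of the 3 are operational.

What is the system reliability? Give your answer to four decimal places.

R = Σ_{i=2}^{3} C(3,i) p^i (1−p)^{3−i} with p = 0.739
C(3,2)·0.739^2·0.261^1 = 0.427613
C(3,3)·0.739^3·0.261^0 = 0.403583
Sum = 0.8312

0.8312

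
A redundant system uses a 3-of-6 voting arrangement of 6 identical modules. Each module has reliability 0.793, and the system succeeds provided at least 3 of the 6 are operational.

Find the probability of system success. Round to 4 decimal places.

0.9808

R = Σ_{i=3}^{6} C(6,i) p^i (1−p)^{6−i} with p = 0.793
C(6,3)·0.793^3·0.207^3 = 0.088463
C(6,4)·0.793^4·0.207^2 = 0.254170
C(6,5)·0.793^5·0.207^1 = 0.389482
C(6,6)·0.793^6·0.207^0 = 0.248679
Sum = 0.9808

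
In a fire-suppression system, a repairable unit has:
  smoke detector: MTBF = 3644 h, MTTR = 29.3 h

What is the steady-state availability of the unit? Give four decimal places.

A(smoke detector) = MTBF/(MTBF+MTTR) = 3644/(3644+29.3) = 0.9920

0.9920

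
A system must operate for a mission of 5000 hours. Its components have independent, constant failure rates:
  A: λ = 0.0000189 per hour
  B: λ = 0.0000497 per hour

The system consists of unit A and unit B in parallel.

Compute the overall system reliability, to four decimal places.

0.9802

R(A) = exp(−0.0000189 × 5000) = 0.909828
R(B) = exp(−0.0000497 × 5000) = 0.779970
Parallel (A and B): 1 − (1 − 0.909828)(1 − 0.779970) = 0.9802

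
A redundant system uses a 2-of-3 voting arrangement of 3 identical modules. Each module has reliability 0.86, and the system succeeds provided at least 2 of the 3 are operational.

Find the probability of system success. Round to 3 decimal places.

R = Σ_{i=2}^{3} C(3,i) p^i (1−p)^{3−i} with p = 0.86
C(3,2)·0.86^2·0.14^1 = 0.31063
C(3,3)·0.86^3·0.14^0 = 0.63606
Sum = 0.947

0.947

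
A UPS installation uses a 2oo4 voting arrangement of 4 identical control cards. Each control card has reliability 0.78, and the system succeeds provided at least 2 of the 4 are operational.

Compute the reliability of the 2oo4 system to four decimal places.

0.9644

R = Σ_{i=2}^{4} C(4,i) p^i (1−p)^{4−i} with p = 0.78
C(4,2)·0.78^2·0.22^2 = 0.176679
C(4,3)·0.78^3·0.22^1 = 0.417606
C(4,4)·0.78^4·0.22^0 = 0.370151
Sum = 0.9644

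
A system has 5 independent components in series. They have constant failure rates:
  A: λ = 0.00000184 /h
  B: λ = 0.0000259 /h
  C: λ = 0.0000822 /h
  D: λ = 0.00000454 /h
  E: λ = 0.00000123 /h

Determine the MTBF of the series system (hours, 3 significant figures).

Series of exponential components: λ_sys = Σ λ_i
λ_sys = 0.00000184 + 0.0000259 + 0.0000822 + 0.00000454 + 0.00000123 = 1.1571e-04 /h
MTBF = 1 / λ_sys = 8640 h

8640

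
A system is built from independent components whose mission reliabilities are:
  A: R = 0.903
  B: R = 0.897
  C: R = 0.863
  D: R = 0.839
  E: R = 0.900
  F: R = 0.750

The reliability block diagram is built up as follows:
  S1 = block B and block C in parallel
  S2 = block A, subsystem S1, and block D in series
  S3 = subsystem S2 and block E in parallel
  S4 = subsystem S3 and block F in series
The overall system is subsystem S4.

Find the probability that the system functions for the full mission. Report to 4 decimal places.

0.7310

Parallel (B and C): 1 − (1 − 0.897000)(1 − 0.863000) = 0.985889
Series (A, [0.985889], and D): 0.903000 × 0.985889 × 0.839000 = 0.746926
Parallel ([0.746926] and E): 1 − (1 − 0.746926)(1 − 0.900000) = 0.974693
Series ([0.974693] and F): 0.974693 × 0.750000 = 0.7310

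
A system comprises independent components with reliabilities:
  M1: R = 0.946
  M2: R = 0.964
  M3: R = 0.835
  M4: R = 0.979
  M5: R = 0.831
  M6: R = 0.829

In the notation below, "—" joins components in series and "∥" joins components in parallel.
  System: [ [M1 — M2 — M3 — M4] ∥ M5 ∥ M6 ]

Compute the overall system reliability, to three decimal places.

Series (M1, M2, M3, and M4): 0.94600 × 0.96400 × 0.83500 × 0.97900 = 0.74548
Parallel ([0.74548], M5, and M6): 1 − (1 − 0.74548)(1 − 0.83100)(1 − 0.82900) = 0.993

0.993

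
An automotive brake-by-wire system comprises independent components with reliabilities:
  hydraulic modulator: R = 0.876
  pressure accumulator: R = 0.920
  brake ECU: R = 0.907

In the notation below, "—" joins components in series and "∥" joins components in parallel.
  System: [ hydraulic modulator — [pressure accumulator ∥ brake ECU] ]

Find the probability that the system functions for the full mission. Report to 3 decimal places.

Parallel (pressure accumulator and brake ECU): 1 − (1 − 0.92000)(1 − 0.90700) = 0.99256
Series (hydraulic modulator and [0.99256]): 0.87600 × 0.99256 = 0.869

0.869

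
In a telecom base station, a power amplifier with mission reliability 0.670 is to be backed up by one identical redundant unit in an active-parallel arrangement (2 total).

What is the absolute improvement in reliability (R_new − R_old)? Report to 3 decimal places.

0.221

R_before = 0.670
R_after = 1 − (1 − 0.670)^2 = 0.891
ΔR = 0.891 − 0.670 = 0.221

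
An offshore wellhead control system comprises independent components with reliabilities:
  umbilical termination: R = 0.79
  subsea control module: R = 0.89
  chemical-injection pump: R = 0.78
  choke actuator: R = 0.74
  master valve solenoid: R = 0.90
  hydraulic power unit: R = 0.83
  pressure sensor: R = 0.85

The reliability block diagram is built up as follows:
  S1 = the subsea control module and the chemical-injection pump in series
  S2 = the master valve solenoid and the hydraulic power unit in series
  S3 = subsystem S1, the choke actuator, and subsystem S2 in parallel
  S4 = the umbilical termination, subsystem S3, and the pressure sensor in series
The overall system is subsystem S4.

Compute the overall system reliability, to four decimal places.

0.6580

Series (subsea control module and chemical-injection pump): 0.890000 × 0.780000 = 0.694200
Series (master valve solenoid and hydraulic power unit): 0.900000 × 0.830000 = 0.747000
Parallel ([0.694200], choke actuator, and [0.747000]): 1 − (1 − 0.694200)(1 − 0.740000)(1 − 0.747000) = 0.979884
Series (umbilical termination, [0.979884], and pressure sensor): 0.790000 × 0.979884 × 0.850000 = 0.6580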